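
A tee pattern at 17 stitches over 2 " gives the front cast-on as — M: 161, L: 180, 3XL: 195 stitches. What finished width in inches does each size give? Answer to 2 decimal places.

17/2 = 8.5 sts per in.
M: 161 / 8.5 = 18.941 → 18.94 in.
L: 180 / 8.5 = 21.176 → 21.18 in.
3XL: 195 / 8.5 = 22.941 → 22.94 in.

M 18.94 inches; L 21.18 inches; 3XL 22.94 inches.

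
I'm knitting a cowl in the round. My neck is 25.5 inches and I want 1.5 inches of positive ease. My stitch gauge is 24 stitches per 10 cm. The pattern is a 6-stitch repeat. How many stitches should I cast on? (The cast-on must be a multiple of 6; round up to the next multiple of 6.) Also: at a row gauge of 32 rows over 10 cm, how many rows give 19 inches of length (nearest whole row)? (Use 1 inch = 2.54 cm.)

Cast on 168 stitches; work 154 rows.

Finished = 25.5 + 1.5 = 27 inches.
27 inches × 2.54 = 68.58 cm.
24/10 = 2.4 sts per cm; 68.58 × 2.4 = 164.59 sts.
Next multiple of 6 → 168.
19 inches = 48.26 cm; × 3.2 = 154.43 → 154 rows.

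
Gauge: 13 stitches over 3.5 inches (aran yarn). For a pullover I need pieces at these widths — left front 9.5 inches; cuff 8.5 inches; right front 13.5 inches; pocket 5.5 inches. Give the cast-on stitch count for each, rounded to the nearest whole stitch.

Rate = 13/3.5 = 3.714 sts per in.
left front: 9.5 × 3.714 = 35.29 → 35.
cuff: 8.5 × 3.714 = 31.57 → 32.
right front: 13.5 × 3.714 = 50.14 → 50.
pocket: 5.5 × 3.714 = 20.43 → 20.

left front 35; cuff 32; right front 50; pocket 20.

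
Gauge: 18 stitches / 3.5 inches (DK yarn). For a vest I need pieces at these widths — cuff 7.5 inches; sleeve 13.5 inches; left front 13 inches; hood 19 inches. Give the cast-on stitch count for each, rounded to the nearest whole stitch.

Rate = 18/3.5 = 5.143 sts per in.
cuff: 7.5 × 5.143 = 38.57 → 39.
sleeve: 13.5 × 5.143 = 69.43 → 69.
left front: 13 × 5.143 = 66.86 → 67.
hood: 19 × 5.143 = 97.71 → 98.

cuff 39; sleeve 69; left front 67; hood 98.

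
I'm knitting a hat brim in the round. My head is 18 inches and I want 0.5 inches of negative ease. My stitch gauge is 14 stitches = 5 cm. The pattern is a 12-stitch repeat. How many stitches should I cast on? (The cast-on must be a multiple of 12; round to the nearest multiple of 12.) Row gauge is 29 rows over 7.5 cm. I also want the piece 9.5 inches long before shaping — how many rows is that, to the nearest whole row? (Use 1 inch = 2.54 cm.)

Cast on 120 stitches; work 93 rows.

Finished = 18 − 0.5 = 17.5 inches.
17.5 inches × 2.54 = 44.45 cm.
14/5 = 2.8 sts per cm; 44.45 × 2.8 = 124.46 sts.
Nearest multiple of 12 → 120.
9.5 inches = 24.13 cm; × 3.867 = 93.30 → 93 rows.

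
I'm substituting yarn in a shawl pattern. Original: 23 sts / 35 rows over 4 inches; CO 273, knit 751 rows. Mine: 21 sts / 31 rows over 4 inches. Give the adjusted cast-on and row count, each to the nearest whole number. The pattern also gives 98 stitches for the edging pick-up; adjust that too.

Cast on 249 stitches; work 665 rows; edging pick-up 89 stitches.

Stitches: 273 × 21/23 = 249.26 → 249.
Rows: 751 × 31/35 = 665.17 → 665.
edging pick-up: 98 × 21/23 = 89.48 → 89.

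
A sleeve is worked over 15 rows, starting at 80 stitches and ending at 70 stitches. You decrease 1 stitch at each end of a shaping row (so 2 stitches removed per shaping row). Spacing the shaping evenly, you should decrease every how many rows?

Stitches to remove: |70 − 80| = 10.
Shaping rows needed: 10 / 2 = 5.
15 rows / 5 = every 3 rows.

Decrease every 3rd row.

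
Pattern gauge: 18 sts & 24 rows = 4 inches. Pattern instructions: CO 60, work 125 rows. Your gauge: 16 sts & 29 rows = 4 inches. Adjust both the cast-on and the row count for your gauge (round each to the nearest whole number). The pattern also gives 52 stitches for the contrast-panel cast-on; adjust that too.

Cast on 53 stitches; work 151 rows; contrast-panel cast-on 46 stitches.

Stitches: 60 × 16/18 = 53.33 → 53.
Rows: 125 × 29/24 = 151.04 → 151.
contrast-panel cast-on: 52 × 16/18 = 46.22 → 46.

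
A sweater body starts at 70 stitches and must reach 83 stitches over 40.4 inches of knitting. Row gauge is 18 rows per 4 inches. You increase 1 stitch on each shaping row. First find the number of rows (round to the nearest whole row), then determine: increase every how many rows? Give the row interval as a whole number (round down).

Rows = 40.4 × 4.5 = 181.8 → 182 rows.
Stitches to add: 13 → 13 shaping rows (at 1 st each).
182 / 13 = 14.00 → every 14 rows.

Increase every 14th row.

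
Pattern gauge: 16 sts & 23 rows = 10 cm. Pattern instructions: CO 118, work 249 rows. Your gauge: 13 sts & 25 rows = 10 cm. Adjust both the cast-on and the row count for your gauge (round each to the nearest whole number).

Cast on 96 stitches; work 271 rows.

Stitches: 118 × 13/16 = 95.88 → 96.
Rows: 249 × 25/23 = 270.65 → 271.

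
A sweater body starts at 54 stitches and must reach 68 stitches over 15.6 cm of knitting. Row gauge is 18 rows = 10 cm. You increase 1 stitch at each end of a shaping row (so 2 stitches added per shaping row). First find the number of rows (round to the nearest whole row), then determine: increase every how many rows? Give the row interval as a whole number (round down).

Rows = 15.6 × 1.8 = 28.1 → 28 rows.
Stitches to add: 14 → 7 shaping rows (at 2 st each).
28 / 7 = 4.00 → every 4 rows.

Increase every 4th row.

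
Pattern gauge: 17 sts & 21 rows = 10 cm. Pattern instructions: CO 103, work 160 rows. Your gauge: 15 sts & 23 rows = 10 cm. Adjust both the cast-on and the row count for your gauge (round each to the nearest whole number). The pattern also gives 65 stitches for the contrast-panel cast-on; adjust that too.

Cast on 91 stitches; work 175 rows; contrast-panel cast-on 57 stitches.

Stitches: 103 × 15/17 = 90.88 → 91.
Rows: 160 × 23/21 = 175.24 → 175.
contrast-panel cast-on: 65 × 15/17 = 57.35 → 57.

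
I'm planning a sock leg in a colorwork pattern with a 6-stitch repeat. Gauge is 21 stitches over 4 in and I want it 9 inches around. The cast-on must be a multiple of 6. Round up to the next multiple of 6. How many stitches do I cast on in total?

Cast on 48 stitches.

21 / 4 = 5.25 sts per inch.
9 × 5.25 = 47.25 sts.
Next multiple of 6: 48.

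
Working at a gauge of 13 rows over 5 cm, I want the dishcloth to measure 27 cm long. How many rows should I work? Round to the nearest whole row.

13 rows / 5 cm = 2.6 rows per cm.
27 × 2.6 = 70.20 rows.
Round to nearest → 70.

Work 70 rows.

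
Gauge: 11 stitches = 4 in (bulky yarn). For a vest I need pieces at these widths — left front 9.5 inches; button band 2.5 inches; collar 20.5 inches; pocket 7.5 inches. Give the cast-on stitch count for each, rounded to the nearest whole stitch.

left front 26; button band 7; collar 56; pocket 21.

Rate = 11/4 = 2.75 sts per in.
left front: 9.5 × 2.75 = 26.12 → 26.
button band: 2.5 × 2.75 = 6.88 → 7.
collar: 20.5 × 2.75 = 56.38 → 56.
pocket: 7.5 × 2.75 = 20.62 → 21.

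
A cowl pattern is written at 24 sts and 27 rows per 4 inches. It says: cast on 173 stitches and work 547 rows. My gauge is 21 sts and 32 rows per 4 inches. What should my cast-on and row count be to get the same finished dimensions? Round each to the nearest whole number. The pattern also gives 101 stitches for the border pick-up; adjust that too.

Stitches: 173 × 21/24 = 151.38 → 151.
Rows: 547 × 32/27 = 648.30 → 648.
border pick-up: 101 × 21/24 = 88.38 → 88.

Cast on 151 stitches; work 648 rows; border pick-up 88 stitches.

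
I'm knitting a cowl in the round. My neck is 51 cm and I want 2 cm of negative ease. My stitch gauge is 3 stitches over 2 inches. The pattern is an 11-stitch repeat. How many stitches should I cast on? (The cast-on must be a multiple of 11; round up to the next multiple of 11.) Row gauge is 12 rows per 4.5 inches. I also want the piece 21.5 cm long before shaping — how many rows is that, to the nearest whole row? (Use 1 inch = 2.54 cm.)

Cast on 33 stitches; work 23 rows.

Finished = 51 − 2 = 49 cm.
49 cm × 1/2.54 = 19.29 inches.
3/2 = 1.5 sts per in; 19.29 × 1.5 = 28.94 sts.
Next multiple of 11 → 33.
21.5 cm = 8.46 inches; × 2.667 = 22.57 → 23 rows.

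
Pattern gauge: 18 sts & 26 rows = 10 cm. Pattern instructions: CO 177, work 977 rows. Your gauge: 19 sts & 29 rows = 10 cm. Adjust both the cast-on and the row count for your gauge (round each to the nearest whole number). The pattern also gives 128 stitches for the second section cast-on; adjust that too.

Cast on 187 stitches; work 1090 rows; second section cast-on 135 stitches.

Stitches: 177 × 19/18 = 186.83 → 187.
Rows: 977 × 29/26 = 1089.73 → 1090.
second section cast-on: 128 × 19/18 = 135.11 → 135.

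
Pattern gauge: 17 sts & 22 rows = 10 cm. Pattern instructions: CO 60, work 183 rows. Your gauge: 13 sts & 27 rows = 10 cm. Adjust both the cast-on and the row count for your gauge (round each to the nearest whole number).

Cast on 46 stitches; work 225 rows.

Stitches: 60 × 13/17 = 45.88 → 46.
Rows: 183 × 27/22 = 224.59 → 225.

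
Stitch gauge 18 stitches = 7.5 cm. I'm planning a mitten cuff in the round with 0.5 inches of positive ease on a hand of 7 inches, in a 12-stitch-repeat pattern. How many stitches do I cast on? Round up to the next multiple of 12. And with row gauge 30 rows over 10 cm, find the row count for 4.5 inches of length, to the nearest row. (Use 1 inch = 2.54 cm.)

Finished = 7 + 0.5 = 7.5 inches.
7.5 inches × 2.54 = 19.05 cm.
18/7.5 = 2.4 sts per cm; 19.05 × 2.4 = 45.72 sts.
Next multiple of 12 → 48.
4.5 inches = 11.43 cm; × 3 = 34.29 → 34 rows.

Cast on 48 stitches; work 34 rows.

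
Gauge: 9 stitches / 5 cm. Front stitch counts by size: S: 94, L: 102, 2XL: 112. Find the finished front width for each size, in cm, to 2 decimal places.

S 52.22 cm; L 56.67 cm; 2XL 62.22 cm.

9/5 = 1.8 sts per cm.
S: 94 / 1.8 = 52.222 → 52.22 cm.
L: 102 / 1.8 = 56.667 → 56.67 cm.
2XL: 112 / 1.8 = 62.222 → 62.22 cm.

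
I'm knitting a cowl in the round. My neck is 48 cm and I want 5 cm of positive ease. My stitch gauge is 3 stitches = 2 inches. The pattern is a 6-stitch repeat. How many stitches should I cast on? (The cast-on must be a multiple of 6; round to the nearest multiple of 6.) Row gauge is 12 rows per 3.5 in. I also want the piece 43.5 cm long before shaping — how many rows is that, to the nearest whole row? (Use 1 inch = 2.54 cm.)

Finished = 48 + 5 = 53 cm.
53 cm × 1/2.54 = 20.87 inches.
3/2 = 1.5 sts per in; 20.87 × 1.5 = 31.30 sts.
Nearest multiple of 6 → 30.
43.5 cm = 17.13 inches; × 3.429 = 58.72 → 59 rows.

Cast on 30 stitches; work 59 rows.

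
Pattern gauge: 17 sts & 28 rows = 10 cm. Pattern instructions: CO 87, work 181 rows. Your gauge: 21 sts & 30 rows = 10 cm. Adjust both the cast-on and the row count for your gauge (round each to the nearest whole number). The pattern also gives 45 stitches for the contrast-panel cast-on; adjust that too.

Cast on 107 stitches; work 194 rows; contrast-panel cast-on 56 stitches.

Stitches: 87 × 21/17 = 107.47 → 107.
Rows: 181 × 30/28 = 193.93 → 194.
contrast-panel cast-on: 45 × 21/17 = 55.59 → 56.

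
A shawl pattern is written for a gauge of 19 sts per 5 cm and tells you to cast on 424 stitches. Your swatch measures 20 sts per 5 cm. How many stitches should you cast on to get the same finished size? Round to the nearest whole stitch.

Scale factor = 20 / 19 = 1.053.
424 × 20 / 19 = 446.32 sts.
→ 446 sts.

446 stitches.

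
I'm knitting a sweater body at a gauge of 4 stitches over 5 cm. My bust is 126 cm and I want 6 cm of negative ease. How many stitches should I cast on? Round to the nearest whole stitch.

Finished = 126 − 6 = 120 cm.
4 / 5 = 0.8 sts per cm.
120.00 × 0.8 = 96.00 sts.

96 stitches.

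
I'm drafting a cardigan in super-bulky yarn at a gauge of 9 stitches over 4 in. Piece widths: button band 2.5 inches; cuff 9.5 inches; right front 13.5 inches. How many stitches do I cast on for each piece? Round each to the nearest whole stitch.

Rate = 9/4 = 2.25 sts per in.
button band: 2.5 × 2.25 = 5.62 → 6.
cuff: 9.5 × 2.25 = 21.38 → 21.
right front: 13.5 × 2.25 = 30.38 → 30.

button band 6; cuff 21; right front 30.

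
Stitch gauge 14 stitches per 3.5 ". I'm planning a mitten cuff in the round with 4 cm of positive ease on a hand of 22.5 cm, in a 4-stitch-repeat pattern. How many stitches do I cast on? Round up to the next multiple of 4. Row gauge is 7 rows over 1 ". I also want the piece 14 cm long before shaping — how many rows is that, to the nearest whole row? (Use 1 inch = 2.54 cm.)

Cast on 44 stitches; work 39 rows.

Finished = 22.5 + 4 = 26.5 cm.
26.5 cm × 1/2.54 = 10.43 inches.
14/3.5 = 4 sts per in; 10.43 × 4 = 41.73 sts.
Next multiple of 4 → 44.
14 cm = 5.51 inches; × 7 = 38.58 → 39 rows.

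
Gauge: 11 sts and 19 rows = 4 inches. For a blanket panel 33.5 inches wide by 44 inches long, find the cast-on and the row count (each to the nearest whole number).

Stitch gauge = 11/4 = 2.75 sts/in; 33.5 × 2.75 = 92.12 → 92 sts.
Row gauge = 19/4 = 4.75 rows/in; 44 × 4.75 = 209.00 → 209 rows.

Cast on 92 stitches and work 209 rows.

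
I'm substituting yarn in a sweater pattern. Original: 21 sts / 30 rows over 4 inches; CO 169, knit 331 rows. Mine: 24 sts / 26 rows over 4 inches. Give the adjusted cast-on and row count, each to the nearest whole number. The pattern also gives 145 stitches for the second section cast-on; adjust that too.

Cast on 193 stitches; work 287 rows; second section cast-on 166 stitches.

Stitches: 169 × 24/21 = 193.14 → 193.
Rows: 331 × 26/30 = 286.87 → 287.
second section cast-on: 145 × 24/21 = 165.71 → 166.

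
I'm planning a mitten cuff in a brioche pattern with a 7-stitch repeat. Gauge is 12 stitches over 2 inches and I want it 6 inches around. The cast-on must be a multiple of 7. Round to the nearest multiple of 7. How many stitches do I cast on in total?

Cast on 35 stitches.

12 / 2 = 6 sts per inch.
6 × 6 = 36.00 sts.
Nearest multiple of 7: 35.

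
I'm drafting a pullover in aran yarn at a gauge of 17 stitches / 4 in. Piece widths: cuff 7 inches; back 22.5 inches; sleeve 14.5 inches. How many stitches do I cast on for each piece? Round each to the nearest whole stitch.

cuff 30; back 96; sleeve 62.

Rate = 17/4 = 4.25 sts per in.
cuff: 7 × 4.25 = 29.75 → 30.
back: 22.5 × 4.25 = 95.62 → 96.
sleeve: 14.5 × 4.25 = 61.62 → 62.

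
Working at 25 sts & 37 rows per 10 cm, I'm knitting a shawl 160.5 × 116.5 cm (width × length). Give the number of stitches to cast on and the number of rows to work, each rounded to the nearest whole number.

Stitch gauge = 25/10 = 2.5 sts/cm; 160.5 × 2.5 = 401.25 → 401 sts.
Row gauge = 37/10 = 3.7 rows/cm; 116.5 × 3.7 = 431.05 → 431 rows.

Cast on 401 stitches and work 431 rows.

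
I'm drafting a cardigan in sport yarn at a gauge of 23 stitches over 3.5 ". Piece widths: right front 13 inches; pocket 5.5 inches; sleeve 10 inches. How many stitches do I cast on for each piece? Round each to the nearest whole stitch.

Rate = 23/3.5 = 6.571 sts per in.
right front: 13 × 6.571 = 85.43 → 85.
pocket: 5.5 × 6.571 = 36.14 → 36.
sleeve: 10 × 6.571 = 65.71 → 66.

right front 85; pocket 36; sleeve 66.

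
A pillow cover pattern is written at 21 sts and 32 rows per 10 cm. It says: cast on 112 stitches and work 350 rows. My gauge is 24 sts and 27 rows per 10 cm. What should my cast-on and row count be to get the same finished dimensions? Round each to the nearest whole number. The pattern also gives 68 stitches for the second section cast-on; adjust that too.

Stitches: 112 × 24/21 = 128.00 → 128.
Rows: 350 × 27/32 = 295.31 → 295.
second section cast-on: 68 × 24/21 = 77.71 → 78.

Cast on 128 stitches; work 295 rows; second section cast-on 78 stitches.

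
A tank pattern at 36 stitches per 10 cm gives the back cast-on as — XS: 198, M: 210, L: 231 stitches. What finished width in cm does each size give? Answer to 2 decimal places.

36/10 = 3.6 sts per cm.
XS: 198 / 3.6 = 55.000 → 55.00 cm.
M: 210 / 3.6 = 58.333 → 58.33 cm.
L: 231 / 3.6 = 64.167 → 64.17 cm.

XS 55.00 cm; M 58.33 cm; L 64.17 cm.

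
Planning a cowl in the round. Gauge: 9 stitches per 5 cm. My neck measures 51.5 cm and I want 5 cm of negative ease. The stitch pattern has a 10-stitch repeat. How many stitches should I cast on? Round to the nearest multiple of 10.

Finished = 51.5 − 5 = 46.5 cm.
9 / 5 = 1.8 sts/cm.
46.5 × 1.8 = 83.70 sts.
Nearest multiple of 10: 80.

CO 80 sts.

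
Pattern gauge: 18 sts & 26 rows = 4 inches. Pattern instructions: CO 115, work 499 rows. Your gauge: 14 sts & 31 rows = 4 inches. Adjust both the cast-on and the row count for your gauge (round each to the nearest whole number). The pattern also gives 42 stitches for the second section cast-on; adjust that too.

Cast on 89 stitches; work 595 rows; second section cast-on 33 stitches.

Stitches: 115 × 14/18 = 89.44 → 89.
Rows: 499 × 31/26 = 594.96 → 595.
second section cast-on: 42 × 14/18 = 32.67 → 33.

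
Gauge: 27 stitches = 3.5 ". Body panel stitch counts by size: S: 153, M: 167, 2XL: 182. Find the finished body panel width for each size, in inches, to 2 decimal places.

S 19.83 inches; M 21.65 inches; 2XL 23.59 inches.

27/3.5 = 7.714 sts per in.
S: 153 / 7.714 = 19.833 → 19.83 in.
M: 167 / 7.714 = 21.648 → 21.65 in.
2XL: 182 / 7.714 = 23.593 → 23.59 in.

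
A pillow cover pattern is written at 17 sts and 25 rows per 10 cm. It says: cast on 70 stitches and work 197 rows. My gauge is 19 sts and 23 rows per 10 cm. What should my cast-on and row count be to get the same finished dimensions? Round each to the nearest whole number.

Stitches: 70 × 19/17 = 78.24 → 78.
Rows: 197 × 23/25 = 181.24 → 181.

Cast on 78 stitches; work 181 rows.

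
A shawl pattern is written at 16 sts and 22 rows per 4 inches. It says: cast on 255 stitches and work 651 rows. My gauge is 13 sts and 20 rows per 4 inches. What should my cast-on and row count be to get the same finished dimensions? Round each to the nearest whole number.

Cast on 207 stitches; work 592 rows.

Stitches: 255 × 13/16 = 207.19 → 207.
Rows: 651 × 20/22 = 591.82 → 592.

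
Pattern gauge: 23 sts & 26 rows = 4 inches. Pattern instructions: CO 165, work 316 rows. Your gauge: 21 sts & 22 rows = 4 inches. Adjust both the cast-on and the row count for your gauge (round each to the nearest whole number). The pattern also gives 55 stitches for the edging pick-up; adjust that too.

Cast on 151 stitches; work 267 rows; edging pick-up 50 stitches.

Stitches: 165 × 21/23 = 150.65 → 151.
Rows: 316 × 22/26 = 267.38 → 267.
edging pick-up: 55 × 21/23 = 50.22 → 50.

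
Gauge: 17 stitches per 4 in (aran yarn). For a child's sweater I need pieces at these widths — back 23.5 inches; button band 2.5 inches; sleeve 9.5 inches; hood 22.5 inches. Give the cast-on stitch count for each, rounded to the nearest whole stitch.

Rate = 17/4 = 4.25 sts per in.
back: 23.5 × 4.25 = 99.88 → 100.
button band: 2.5 × 4.25 = 10.62 → 11.
sleeve: 9.5 × 4.25 = 40.38 → 40.
hood: 22.5 × 4.25 = 95.62 → 96.

back 100; button band 11; sleeve 40; hood 96.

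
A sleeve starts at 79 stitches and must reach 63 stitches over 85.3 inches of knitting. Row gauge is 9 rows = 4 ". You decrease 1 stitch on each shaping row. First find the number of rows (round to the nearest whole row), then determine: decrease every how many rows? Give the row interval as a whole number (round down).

Decrease every 12th row.

Rows = 85.3 × 2.25 = 191.9 → 192 rows.
Stitches to remove: 16 → 16 shaping rows (at 1 st each).
192 / 16 = 12.00 → every 12 rows.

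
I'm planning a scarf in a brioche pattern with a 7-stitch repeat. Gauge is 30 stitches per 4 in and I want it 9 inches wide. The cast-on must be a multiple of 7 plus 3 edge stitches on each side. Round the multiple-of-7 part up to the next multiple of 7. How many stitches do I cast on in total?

30 / 4 = 7.5 sts per inch.
9 × 7.5 = 67.50 sts.
Less 6 edge sts → 61.50 for the repeat.
Next multiple of 7: 63.
Add back 6 edge sts → 69.

69 stitches.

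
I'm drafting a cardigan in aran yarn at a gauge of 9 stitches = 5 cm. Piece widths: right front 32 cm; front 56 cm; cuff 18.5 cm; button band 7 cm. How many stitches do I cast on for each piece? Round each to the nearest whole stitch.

right front 58; front 101; cuff 33; button band 13.

Rate = 9/5 = 1.8 sts per cm.
right front: 32 × 1.8 = 57.60 → 58.
front: 56 × 1.8 = 100.80 → 101.
cuff: 18.5 × 1.8 = 33.30 → 33.
button band: 7 × 1.8 = 12.60 → 13.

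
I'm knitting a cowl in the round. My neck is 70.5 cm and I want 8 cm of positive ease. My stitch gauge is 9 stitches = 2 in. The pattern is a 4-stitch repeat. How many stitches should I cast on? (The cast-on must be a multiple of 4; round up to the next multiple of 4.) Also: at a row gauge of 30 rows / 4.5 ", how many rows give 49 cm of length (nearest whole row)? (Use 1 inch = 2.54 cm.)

Finished = 70.5 + 8 = 78.5 cm.
78.5 cm × 1/2.54 = 30.91 inches.
9/2 = 4.5 sts per in; 30.91 × 4.5 = 139.07 sts.
Next multiple of 4 → 140.
49 cm = 19.29 inches; × 6.667 = 128.61 → 129 rows.

Cast on 140 stitches; work 129 rows.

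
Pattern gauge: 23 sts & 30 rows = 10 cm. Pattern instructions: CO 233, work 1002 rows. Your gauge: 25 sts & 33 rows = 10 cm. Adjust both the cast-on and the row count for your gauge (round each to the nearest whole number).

Cast on 253 stitches; work 1102 rows.

Stitches: 233 × 25/23 = 253.26 → 253.
Rows: 1002 × 33/30 = 1102.20 → 1102.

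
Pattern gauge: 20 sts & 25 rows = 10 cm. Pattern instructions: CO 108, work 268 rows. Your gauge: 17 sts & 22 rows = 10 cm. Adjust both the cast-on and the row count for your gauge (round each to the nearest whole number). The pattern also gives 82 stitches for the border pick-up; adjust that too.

Cast on 92 stitches; work 236 rows; border pick-up 70 stitches.

Stitches: 108 × 17/20 = 91.80 → 92.
Rows: 268 × 22/25 = 235.84 → 236.
border pick-up: 82 × 17/20 = 69.70 → 70.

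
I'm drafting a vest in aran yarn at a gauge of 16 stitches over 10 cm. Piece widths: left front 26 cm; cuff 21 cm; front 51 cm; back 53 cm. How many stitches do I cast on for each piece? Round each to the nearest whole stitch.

left front 42; cuff 34; front 82; back 85.

Rate = 16/10 = 1.6 sts per cm.
left front: 26 × 1.6 = 41.60 → 42.
cuff: 21 × 1.6 = 33.60 → 34.
front: 51 × 1.6 = 81.60 → 82.
back: 53 × 1.6 = 84.80 → 85.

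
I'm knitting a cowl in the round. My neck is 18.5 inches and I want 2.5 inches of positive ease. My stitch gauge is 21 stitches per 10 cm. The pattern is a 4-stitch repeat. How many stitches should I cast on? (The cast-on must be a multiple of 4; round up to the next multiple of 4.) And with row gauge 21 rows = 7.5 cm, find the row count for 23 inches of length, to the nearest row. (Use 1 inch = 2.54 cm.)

Cast on 116 stitches; work 164 rows.

Finished = 18.5 + 2.5 = 21 inches.
21 inches × 2.54 = 53.34 cm.
21/10 = 2.1 sts per cm; 53.34 × 2.1 = 112.01 sts.
Next multiple of 4 → 116.
23 inches = 58.42 cm; × 2.8 = 163.58 → 164 rows.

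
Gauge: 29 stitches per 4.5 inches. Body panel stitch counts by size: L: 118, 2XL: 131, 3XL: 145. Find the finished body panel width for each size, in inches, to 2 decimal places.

29/4.5 = 6.444 sts per in.
L: 118 / 6.444 = 18.310 → 18.31 in.
2XL: 131 / 6.444 = 20.328 → 20.33 in.
3XL: 145 / 6.444 = 22.500 → 22.50 in.

L 18.31 inches; 2XL 20.33 inches; 3XL 22.50 inches.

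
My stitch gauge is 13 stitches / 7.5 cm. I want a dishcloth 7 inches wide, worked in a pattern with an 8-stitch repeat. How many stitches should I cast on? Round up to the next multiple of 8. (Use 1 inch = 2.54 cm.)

7 in = 7 × 2.54 = 17.78 cm.
13 / 7.5 = 1.733 sts/cm.
17.78 × 1.733 = 30.82 sts.
→ 32.

32 stitches.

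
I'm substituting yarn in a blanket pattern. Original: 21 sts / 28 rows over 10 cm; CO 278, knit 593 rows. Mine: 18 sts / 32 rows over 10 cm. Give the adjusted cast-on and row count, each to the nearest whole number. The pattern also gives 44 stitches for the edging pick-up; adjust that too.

Cast on 238 stitches; work 678 rows; edging pick-up 38 stitches.

Stitches: 278 × 18/21 = 238.29 → 238.
Rows: 593 × 32/28 = 677.71 → 678.
edging pick-up: 44 × 18/21 = 37.71 → 38.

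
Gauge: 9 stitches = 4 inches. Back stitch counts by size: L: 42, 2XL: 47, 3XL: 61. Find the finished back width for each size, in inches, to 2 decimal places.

9/4 = 2.25 sts per in.
L: 42 / 2.25 = 18.667 → 18.67 in.
2XL: 47 / 2.25 = 20.889 → 20.89 in.
3XL: 61 / 2.25 = 27.111 → 27.11 in.

L 18.67 inches; 2XL 20.89 inches; 3XL 27.11 inches.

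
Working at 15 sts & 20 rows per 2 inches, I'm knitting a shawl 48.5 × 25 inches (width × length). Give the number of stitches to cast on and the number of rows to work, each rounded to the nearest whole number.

Stitch gauge = 15/2 = 7.5 sts/in; 48.5 × 7.5 = 363.75 → 364 sts.
Row gauge = 20/2 = 10 rows/in; 25 × 10 = 250.00 → 250 rows.

Cast on 364 stitches and work 250 rows.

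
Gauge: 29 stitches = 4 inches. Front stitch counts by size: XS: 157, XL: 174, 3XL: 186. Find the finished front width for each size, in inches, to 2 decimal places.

XS 21.66 inches; XL 24.00 inches; 3XL 25.66 inches.

29/4 = 7.25 sts per in.
XS: 157 / 7.25 = 21.655 → 21.66 in.
XL: 174 / 7.25 = 24.000 → 24.00 in.
3XL: 186 / 7.25 = 25.655 → 25.66 in.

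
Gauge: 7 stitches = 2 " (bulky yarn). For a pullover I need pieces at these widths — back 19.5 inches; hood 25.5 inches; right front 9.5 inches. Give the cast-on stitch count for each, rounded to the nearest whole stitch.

Rate = 7/2 = 3.5 sts per in.
back: 19.5 × 3.5 = 68.25 → 68.
hood: 25.5 × 3.5 = 89.25 → 89.
right front: 9.5 × 3.5 = 33.25 → 33.

back 68; hood 89; right front 33.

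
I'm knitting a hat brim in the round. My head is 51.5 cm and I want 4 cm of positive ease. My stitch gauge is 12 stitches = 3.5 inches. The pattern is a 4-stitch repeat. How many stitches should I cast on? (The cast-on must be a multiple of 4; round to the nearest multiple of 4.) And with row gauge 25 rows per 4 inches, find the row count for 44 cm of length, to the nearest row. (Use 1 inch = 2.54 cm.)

Finished = 51.5 + 4 = 55.5 cm.
55.5 cm × 1/2.54 = 21.85 inches.
12/3.5 = 3.429 sts per in; 21.85 × 3.429 = 74.92 sts.
Nearest multiple of 4 → 76.
44 cm = 17.32 inches; × 6.25 = 108.27 → 108 rows.

Cast on 76 stitches; work 108 rows.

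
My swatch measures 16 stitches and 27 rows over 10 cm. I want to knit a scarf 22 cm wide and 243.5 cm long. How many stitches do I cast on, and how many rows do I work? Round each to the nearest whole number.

Stitch gauge = 16/10 = 1.6 sts/cm; 22 × 1.6 = 35.20 → 35 sts.
Row gauge = 27/10 = 2.7 rows/cm; 243.5 × 2.7 = 657.45 → 657 rows.

Cast on 35 stitches and work 657 rows.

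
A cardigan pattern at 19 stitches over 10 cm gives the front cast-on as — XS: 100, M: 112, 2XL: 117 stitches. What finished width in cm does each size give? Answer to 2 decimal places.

XS 52.63 cm; M 58.95 cm; 2XL 61.58 cm.

19/10 = 1.9 sts per cm.
XS: 100 / 1.9 = 52.632 → 52.63 cm.
M: 112 / 1.9 = 58.947 → 58.95 cm.
2XL: 117 / 1.9 = 61.579 → 61.58 cm.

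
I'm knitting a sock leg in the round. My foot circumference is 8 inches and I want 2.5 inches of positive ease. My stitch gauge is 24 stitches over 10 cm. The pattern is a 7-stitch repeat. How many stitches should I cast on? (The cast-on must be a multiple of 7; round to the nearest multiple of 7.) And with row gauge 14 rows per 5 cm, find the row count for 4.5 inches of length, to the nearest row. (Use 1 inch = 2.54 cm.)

Cast on 63 stitches; work 32 rows.

Finished = 8 + 2.5 = 10.5 inches.
10.5 inches × 2.54 = 26.67 cm.
24/10 = 2.4 sts per cm; 26.67 × 2.4 = 64.01 sts.
Nearest multiple of 7 → 63.
4.5 inches = 11.43 cm; × 2.8 = 32.00 → 32 rows.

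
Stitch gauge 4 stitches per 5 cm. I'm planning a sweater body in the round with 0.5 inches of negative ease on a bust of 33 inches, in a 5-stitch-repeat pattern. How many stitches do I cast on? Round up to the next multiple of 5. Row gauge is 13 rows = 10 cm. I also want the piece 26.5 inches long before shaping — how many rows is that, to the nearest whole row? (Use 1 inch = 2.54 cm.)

Finished = 33 − 0.5 = 32.5 inches.
32.5 inches × 2.54 = 82.55 cm.
4/5 = 0.8 sts per cm; 82.55 × 0.8 = 66.04 sts.
Next multiple of 5 → 70.
26.5 inches = 67.31 cm; × 1.3 = 87.50 → 88 rows.

Cast on 70 stitches; work 88 rows.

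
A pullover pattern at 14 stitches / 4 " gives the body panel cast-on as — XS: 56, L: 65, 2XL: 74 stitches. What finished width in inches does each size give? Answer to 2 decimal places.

XS 16.00 inches; L 18.57 inches; 2XL 21.14 inches.

14/4 = 3.5 sts per in.
XS: 56 / 3.5 = 16.000 → 16.00 in.
L: 65 / 3.5 = 18.571 → 18.57 in.
2XL: 74 / 3.5 = 21.143 → 21.14 in.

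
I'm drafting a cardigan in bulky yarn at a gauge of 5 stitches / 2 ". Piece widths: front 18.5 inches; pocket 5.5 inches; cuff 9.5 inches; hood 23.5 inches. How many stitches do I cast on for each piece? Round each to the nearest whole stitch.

Rate = 5/2 = 2.5 sts per in.
front: 18.5 × 2.5 = 46.25 → 46.
pocket: 5.5 × 2.5 = 13.75 → 14.
cuff: 9.5 × 2.5 = 23.75 → 24.
hood: 23.5 × 2.5 = 58.75 → 59.

front 46; pocket 14; cuff 24; hood 59.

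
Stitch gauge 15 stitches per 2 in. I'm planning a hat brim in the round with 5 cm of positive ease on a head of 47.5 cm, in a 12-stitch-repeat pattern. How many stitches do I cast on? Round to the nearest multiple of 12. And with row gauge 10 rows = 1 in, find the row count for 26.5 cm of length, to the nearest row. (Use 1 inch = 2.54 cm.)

Finished = 47.5 + 5 = 52.5 cm.
52.5 cm × 1/2.54 = 20.67 inches.
15/2 = 7.5 sts per in; 20.67 × 7.5 = 155.02 sts.
Nearest multiple of 12 → 156.
26.5 cm = 10.43 inches; × 10 = 104.33 → 104 rows.

Cast on 156 stitches; work 104 rows.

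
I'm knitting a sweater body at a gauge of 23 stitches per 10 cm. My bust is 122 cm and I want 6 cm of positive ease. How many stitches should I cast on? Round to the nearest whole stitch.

Cast on 294 stitches.

Finished = 122 + 6 = 128 cm.
23 / 10 = 2.3 sts per cm.
128.00 × 2.3 = 294.40 sts.
→ 294 sts.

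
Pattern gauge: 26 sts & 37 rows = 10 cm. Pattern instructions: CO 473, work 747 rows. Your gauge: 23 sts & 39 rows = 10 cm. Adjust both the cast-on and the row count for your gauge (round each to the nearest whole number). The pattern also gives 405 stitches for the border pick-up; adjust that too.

Cast on 418 stitches; work 787 rows; border pick-up 358 stitches.

Stitches: 473 × 23/26 = 418.42 → 418.
Rows: 747 × 39/37 = 787.38 → 787.
border pick-up: 405 × 23/26 = 358.27 → 358.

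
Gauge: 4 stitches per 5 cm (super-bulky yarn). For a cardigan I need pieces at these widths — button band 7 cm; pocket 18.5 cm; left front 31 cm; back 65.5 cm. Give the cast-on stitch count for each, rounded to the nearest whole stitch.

button band 6; pocket 15; left front 25; back 52.

Rate = 4/5 = 0.8 sts per cm.
button band: 7 × 0.8 = 5.60 → 6.
pocket: 18.5 × 0.8 = 14.80 → 15.
left front: 31 × 0.8 = 24.80 → 25.
back: 65.5 × 0.8 = 52.40 → 52.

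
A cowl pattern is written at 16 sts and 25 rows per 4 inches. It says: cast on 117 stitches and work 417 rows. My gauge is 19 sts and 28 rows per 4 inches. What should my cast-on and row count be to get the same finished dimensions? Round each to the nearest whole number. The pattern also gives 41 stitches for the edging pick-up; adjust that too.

Cast on 139 stitches; work 467 rows; edging pick-up 49 stitches.

Stitches: 117 × 19/16 = 138.94 → 139.
Rows: 417 × 28/25 = 467.04 → 467.
edging pick-up: 41 × 19/16 = 48.69 → 49.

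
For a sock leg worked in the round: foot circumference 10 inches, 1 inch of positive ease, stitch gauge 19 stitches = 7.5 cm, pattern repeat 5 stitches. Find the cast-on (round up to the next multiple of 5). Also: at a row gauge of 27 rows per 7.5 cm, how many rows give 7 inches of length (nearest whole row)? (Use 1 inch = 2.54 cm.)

Finished = 10 + 1 = 11 inches.
11 inches × 2.54 = 27.94 cm.
19/7.5 = 2.533 sts per cm; 27.94 × 2.533 = 70.78 sts.
Next multiple of 5 → 75.
7 inches = 17.78 cm; × 3.6 = 64.01 → 64 rows.

Cast on 75 stitches; work 64 rows.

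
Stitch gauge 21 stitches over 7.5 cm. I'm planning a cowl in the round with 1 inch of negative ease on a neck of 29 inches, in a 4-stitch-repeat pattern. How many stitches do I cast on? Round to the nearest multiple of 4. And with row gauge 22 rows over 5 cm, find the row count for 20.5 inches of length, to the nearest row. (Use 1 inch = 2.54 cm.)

Finished = 29 − 1 = 28 inches.
28 inches × 2.54 = 71.12 cm.
21/7.5 = 2.8 sts per cm; 71.12 × 2.8 = 199.14 sts.
Nearest multiple of 4 → 200.
20.5 inches = 52.07 cm; × 4.4 = 229.11 → 229 rows.

Cast on 200 stitches; work 229 rows.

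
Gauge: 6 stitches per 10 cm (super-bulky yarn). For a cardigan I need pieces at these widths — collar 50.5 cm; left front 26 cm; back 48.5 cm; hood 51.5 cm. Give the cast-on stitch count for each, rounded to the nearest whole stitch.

collar 30; left front 16; back 29; hood 31.

Rate = 6/10 = 0.6 sts per cm.
collar: 50.5 × 0.6 = 30.30 → 30.
left front: 26 × 0.6 = 15.60 → 16.
back: 48.5 × 0.6 = 29.10 → 29.
hood: 51.5 × 0.6 = 30.90 → 31.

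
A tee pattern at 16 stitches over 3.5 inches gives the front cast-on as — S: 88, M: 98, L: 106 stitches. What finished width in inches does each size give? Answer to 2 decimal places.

16/3.5 = 4.571 sts per in.
S: 88 / 4.571 = 19.250 → 19.25 in.
M: 98 / 4.571 = 21.438 → 21.44 in.
L: 106 / 4.571 = 23.188 → 23.19 in.

S 19.25 inches; M 21.44 inches; L 23.19 inches.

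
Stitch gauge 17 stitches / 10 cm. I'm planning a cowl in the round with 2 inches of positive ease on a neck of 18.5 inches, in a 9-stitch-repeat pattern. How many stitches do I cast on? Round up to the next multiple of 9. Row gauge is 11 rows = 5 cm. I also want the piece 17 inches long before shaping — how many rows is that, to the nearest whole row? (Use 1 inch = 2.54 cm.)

Cast on 90 stitches; work 95 rows.

Finished = 18.5 + 2 = 20.5 inches.
20.5 inches × 2.54 = 52.07 cm.
17/10 = 1.7 sts per cm; 52.07 × 1.7 = 88.52 sts.
Next multiple of 9 → 90.
17 inches = 43.18 cm; × 2.2 = 95.00 → 95 rows.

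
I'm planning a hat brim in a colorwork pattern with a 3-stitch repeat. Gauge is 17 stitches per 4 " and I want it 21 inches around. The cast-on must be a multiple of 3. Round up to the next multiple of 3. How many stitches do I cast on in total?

17 / 4 = 4.25 sts per inch.
21 × 4.25 = 89.25 sts.
Next multiple of 3: 90.

CO 90 sts.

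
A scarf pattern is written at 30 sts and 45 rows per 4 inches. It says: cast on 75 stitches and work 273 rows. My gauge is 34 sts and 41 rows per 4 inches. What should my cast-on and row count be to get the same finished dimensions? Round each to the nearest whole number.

Stitches: 75 × 34/30 = 85.00 → 85.
Rows: 273 × 41/45 = 248.73 → 249.

Cast on 85 stitches; work 249 rows.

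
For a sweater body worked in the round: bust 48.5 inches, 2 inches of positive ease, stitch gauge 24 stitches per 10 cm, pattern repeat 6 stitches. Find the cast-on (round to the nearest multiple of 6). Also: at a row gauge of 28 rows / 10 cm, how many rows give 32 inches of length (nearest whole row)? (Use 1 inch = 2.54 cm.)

Cast on 306 stitches; work 228 rows.

Finished = 48.5 + 2 = 50.5 inches.
50.5 inches × 2.54 = 128.27 cm.
24/10 = 2.4 sts per cm; 128.27 × 2.4 = 307.85 sts.
Nearest multiple of 6 → 306.
32 inches = 81.28 cm; × 2.8 = 227.58 → 228 rows.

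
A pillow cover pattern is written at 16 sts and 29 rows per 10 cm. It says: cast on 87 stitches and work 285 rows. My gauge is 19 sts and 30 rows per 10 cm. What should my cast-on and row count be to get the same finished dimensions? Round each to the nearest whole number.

Stitches: 87 × 19/16 = 103.31 → 103.
Rows: 285 × 30/29 = 294.83 → 295.

Cast on 103 stitches; work 295 rows.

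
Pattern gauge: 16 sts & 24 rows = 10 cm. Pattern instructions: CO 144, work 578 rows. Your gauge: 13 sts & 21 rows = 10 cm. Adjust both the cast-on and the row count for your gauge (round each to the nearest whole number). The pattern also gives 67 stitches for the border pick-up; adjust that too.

Cast on 117 stitches; work 506 rows; border pick-up 54 stitches.

Stitches: 144 × 13/16 = 117.00 → 117.
Rows: 578 × 21/24 = 505.75 → 506.
border pick-up: 67 × 13/16 = 54.44 → 54.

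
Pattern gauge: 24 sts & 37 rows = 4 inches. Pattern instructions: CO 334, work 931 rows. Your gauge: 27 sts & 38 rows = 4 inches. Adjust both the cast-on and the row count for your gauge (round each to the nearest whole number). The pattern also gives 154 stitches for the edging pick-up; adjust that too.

Stitches: 334 × 27/24 = 375.75 → 376.
Rows: 931 × 38/37 = 956.16 → 956.
edging pick-up: 154 × 27/24 = 173.25 → 173.

Cast on 376 stitches; work 956 rows; edging pick-up 173 stitches.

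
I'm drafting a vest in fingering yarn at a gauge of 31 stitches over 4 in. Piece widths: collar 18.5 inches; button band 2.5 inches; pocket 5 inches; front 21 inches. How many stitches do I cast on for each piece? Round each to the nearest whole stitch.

collar 143; button band 19; pocket 39; front 163.

Rate = 31/4 = 7.75 sts per in.
collar: 18.5 × 7.75 = 143.38 → 143.
button band: 2.5 × 7.75 = 19.38 → 19.
pocket: 5 × 7.75 = 38.75 → 39.
front: 21 × 7.75 = 162.75 → 163.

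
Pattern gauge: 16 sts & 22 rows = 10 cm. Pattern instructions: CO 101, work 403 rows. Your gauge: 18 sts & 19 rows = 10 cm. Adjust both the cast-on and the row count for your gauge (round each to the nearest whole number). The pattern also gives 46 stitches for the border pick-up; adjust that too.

Stitches: 101 × 18/16 = 113.62 → 114.
Rows: 403 × 19/22 = 348.05 → 348.
border pick-up: 46 × 18/16 = 51.75 → 52.

Cast on 114 stitches; work 348 rows; border pick-up 52 stitches.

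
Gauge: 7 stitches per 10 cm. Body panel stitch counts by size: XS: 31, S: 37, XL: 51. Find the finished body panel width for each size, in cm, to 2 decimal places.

XS 44.29 cm; S 52.86 cm; XL 72.86 cm.

7/10 = 0.7 sts per cm.
XS: 31 / 0.7 = 44.286 → 44.29 cm.
S: 37 / 0.7 = 52.857 → 52.86 cm.
XL: 51 / 0.7 = 72.857 → 72.86 cm.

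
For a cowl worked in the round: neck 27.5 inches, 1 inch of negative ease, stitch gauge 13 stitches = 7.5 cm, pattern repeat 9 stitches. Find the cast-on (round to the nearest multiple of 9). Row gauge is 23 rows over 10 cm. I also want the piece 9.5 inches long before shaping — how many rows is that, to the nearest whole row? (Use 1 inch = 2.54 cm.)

Finished = 27.5 − 1 = 26.5 inches.
26.5 inches × 2.54 = 67.31 cm.
13/7.5 = 1.733 sts per cm; 67.31 × 1.733 = 116.67 sts.
Nearest multiple of 9 → 117.
9.5 inches = 24.13 cm; × 2.3 = 55.50 → 55 rows.

Cast on 117 stitches; work 55 rows.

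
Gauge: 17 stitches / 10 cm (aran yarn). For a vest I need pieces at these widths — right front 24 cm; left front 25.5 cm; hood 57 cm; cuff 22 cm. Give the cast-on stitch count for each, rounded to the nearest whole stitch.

Rate = 17/10 = 1.7 sts per cm.
right front: 24 × 1.7 = 40.80 → 41.
left front: 25.5 × 1.7 = 43.35 → 43.
hood: 57 × 1.7 = 96.90 → 97.
cuff: 22 × 1.7 = 37.40 → 37.

right front 41; left front 43; hood 97; cuff 37.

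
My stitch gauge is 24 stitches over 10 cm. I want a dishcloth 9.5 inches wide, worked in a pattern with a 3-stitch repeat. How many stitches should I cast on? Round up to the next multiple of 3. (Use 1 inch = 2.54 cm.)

9.5 in = 9.5 × 2.54 = 24.13 cm.
24 / 10 = 2.4 sts/cm.
24.13 × 2.4 = 57.91 sts.
→ 60.

Cast on 60 stitches.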